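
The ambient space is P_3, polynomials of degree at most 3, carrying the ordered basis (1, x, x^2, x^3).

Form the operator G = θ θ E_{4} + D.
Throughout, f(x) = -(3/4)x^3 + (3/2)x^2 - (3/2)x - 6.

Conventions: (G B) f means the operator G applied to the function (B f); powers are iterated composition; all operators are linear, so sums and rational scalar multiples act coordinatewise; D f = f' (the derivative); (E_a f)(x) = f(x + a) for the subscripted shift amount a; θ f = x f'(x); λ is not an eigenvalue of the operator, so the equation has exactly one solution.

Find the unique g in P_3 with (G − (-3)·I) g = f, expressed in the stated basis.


the result is g(x) = -(1/16)x^3 + (75/112)x^2 - (291/224)x - 351/224

write g with unknown coordinates in the stated basis and equate coefficients in (G − (-3)·I) g = f
solving from the highest basis element down gives g = -(1/16)x^3 + (75/112)x^2 - (291/224)x - 351/224
check: G g = -(9/16)x^3 - (57/112)x^2 + (537/224)x - 291/224
so G g − (-3)·g = -(3/4)x^3 + (3/2)x^2 - (3/2)x - 6 = f ✓


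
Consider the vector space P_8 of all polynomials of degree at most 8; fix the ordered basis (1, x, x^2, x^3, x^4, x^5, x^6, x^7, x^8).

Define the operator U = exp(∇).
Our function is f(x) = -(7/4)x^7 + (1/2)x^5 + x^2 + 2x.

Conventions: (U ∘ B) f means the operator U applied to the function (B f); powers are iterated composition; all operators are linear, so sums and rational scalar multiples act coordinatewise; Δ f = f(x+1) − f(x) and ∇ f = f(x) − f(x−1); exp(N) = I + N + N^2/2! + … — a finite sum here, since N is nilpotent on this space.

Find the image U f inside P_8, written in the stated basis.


g(x) = -(7/4)x^7 - (49/4)x^6 + (1/2)x^5 + (255/4)x^4 - (245/4)x^3 - (155/2)x^2 + (467/4)x - 51/4

order-1 term: -(49/4)x^6 + (147/4)x^5 - (235/4)x^4 + (225/4)x^3 - (127/4)x^2 + (47/4)x - 1/4
order-2 term: -(147/4)x^5 + (735/4)x^4 - (1695/4)x^3 + (2145/4)x^2 - (1449/4)x + 415/4
order-3 term: -(245/4)x^4 + (735/2)x^3 - (3655/4)x^2 + (2175/2)x - 2057/4
order-4 term: -(245/4)x^3 + (735/2)x^2 - (3175/4)x + 1215/2
order-5 term: -(147/4)x^2 + (735/4)x - 489/2
order-6 term: -(49/4)x + 147/4
order-7 term: -7/4
the series for exp(∇) f terminates at order 7
exp(∇) f = -(7/4)x^7 - (49/4)x^6 + (1/2)x^5 + (255/4)x^4 - (245/4)x^3 - (155/2)x^2 + (467/4)x - 51/4


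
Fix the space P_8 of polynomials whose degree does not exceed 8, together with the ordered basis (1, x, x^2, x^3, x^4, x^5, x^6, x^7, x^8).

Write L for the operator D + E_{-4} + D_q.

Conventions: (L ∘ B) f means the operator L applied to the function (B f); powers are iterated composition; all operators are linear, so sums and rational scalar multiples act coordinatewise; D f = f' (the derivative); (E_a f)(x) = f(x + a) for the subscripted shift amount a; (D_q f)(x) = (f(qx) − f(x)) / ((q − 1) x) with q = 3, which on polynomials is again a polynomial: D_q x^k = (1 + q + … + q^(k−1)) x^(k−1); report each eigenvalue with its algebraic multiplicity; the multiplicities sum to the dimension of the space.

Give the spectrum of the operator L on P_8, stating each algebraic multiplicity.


image of 1: 1
image of x: x - 2
image of x^2: x^2 - 2x + 16
image of x^3: x^3 + 4x^2 + 48x - 64
image of x^4: x^4 + 28x^3 + 96x^2 - 256x + 256
image of x^5: x^5 + 106x^4 + 160x^3 - 640x^2 + 1280x - 1024
image of x^6: x^6 + 346x^5 + 240x^4 - 1280x^3 + 3840x^2 - 6144x + 4096
image of x^7: x^7 + 1072x^6 + 336x^5 - 2240x^4 + 8960x^3 - 21504x^2 + 28672x - 16384
image of x^8: x^8 + 3256x^7 + 448x^6 - 3584x^5 + 17920x^4 - 57344x^3 + 114688x^2 - 131072x + 65536
the matrix is upper triangular; its diagonal is (1, 1, 1, 1, 1, 1, 1, 1, 1)
for a triangular matrix the eigenvalues are the diagonal entries, with algebraic multiplicity their repetition count

λ = 1 (multiplicity 9)


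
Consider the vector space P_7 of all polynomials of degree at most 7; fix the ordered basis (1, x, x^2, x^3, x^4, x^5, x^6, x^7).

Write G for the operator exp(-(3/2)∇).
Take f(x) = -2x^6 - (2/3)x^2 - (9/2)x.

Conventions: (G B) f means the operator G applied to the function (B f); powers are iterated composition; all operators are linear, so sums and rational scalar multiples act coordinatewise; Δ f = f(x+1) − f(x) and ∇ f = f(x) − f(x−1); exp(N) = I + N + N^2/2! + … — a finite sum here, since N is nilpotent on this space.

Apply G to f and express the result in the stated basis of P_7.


g(x) = -2x^6 + 18x^5 - (225/2)x^4 + 465x^3 - (30661/24)x^2 + (17053/8)x - 52943/32

order-1 term: 18x^5 - 45x^4 + 60x^3 - 45x^2 + 20x + 11/4
order-2 term: -(135/2)x^4 + 270x^3 - (945/2)x^2 + 405x - 141
order-3 term: 135x^3 - (1215/2)x^2 + (2025/2)x - 1215/2
order-4 term: -(1215/8)x^2 + (1215/2)x - 5265/8
order-5 term: (729/8)x - 3645/16
order-6 term: -729/32
the series for exp(-(3/2)∇) f terminates at order 6
exp(-(3/2)∇) f = -2x^6 + 18x^5 - (225/2)x^4 + 465x^3 - (30661/24)x^2 + (17053/8)x - 52943/32


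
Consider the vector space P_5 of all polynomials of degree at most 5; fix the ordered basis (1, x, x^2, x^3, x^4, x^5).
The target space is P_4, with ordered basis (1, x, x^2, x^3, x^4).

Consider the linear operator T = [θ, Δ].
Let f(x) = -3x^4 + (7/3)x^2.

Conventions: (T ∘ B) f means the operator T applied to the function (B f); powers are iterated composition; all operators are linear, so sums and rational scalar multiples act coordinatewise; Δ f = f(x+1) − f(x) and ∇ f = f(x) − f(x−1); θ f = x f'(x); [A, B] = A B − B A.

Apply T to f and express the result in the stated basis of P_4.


Δ f = -12x^3 - 18x^2 - (22/3)x - 2/3
θ Δ f = -36x^3 - 36x^2 - (22/3)x
θ f = -12x^4 + (14/3)x^2
Δ θ f = -48x^3 - 72x^2 - (116/3)x - 22/3
[θ, Δ] f = 12x^3 + 36x^2 + (94/3)x + 22/3

the image equals g(x) = 12x^3 + 36x^2 + (94/3)x + 22/3


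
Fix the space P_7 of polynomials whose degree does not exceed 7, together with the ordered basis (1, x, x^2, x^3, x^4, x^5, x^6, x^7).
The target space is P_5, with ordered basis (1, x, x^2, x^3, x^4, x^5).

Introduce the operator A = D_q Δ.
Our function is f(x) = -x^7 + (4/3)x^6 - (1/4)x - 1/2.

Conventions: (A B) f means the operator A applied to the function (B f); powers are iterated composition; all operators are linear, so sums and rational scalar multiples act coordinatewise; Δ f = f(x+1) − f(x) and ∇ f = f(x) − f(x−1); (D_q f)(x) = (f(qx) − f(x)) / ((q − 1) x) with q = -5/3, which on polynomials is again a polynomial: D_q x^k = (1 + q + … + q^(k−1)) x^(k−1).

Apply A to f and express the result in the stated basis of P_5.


Δ f = -7x^6 - 13x^5 - 15x^4 - (25/3)x^3 - x^2 + x + 1/12
D_q Δ f = (13034/243)x^5 - (5473/81)x^4 + (340/9)x^3 - (475/27)x^2 + (2/3)x + 1

g(x) = (13034/243)x^5 - (5473/81)x^4 + (340/9)x^3 - (475/27)x^2 + (2/3)x + 1


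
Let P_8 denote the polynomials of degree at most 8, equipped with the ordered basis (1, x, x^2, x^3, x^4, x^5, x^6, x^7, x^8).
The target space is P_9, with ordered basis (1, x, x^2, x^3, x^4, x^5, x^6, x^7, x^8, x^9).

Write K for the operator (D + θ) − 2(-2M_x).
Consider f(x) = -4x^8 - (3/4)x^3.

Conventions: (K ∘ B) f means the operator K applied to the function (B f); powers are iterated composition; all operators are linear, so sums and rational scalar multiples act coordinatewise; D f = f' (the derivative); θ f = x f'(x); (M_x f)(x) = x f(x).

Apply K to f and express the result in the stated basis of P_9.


D f = -32x^7 - (9/4)x^2
θ f = -32x^8 - (9/4)x^3
(D + θ) f = -32x^8 - 32x^7 - (9/4)x^3 - (9/4)x^2
M_x f = -4x^9 - (3/4)x^4
(-2M_x) f = 8x^9 + (3/2)x^4
(-2(-2M_x)) f = -16x^9 - 3x^4
((D + θ) − 2(-2M_x)) f = -16x^9 - 32x^8 - 32x^7 - 3x^4 - (9/4)x^3 - (9/4)x^2

the result is g(x) = -16x^9 - 32x^8 - 32x^7 - 3x^4 - (9/4)x^3 - (9/4)x^2


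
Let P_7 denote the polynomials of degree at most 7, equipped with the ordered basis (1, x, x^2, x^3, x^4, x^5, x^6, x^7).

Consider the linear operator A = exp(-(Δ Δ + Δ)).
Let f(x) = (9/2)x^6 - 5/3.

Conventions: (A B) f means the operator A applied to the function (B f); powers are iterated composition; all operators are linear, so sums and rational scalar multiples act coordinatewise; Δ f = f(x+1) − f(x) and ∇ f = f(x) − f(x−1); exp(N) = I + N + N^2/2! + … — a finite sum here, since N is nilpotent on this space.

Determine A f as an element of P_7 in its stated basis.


the result is g(x) = (9/2)x^6 - 27x^5 - 135x^4 + 90x^3 + (3105/2)x^2 + 2106x - 2737/6

order-1 term: -27x^5 - (405/2)x^4 - 630x^3 - (2025/2)x^2 - 837x - 567/2
order-2 term: (135/2)x^4 + 810x^3 + (7425/2)x^2 + 7695x + 12159/2
order-3 term: -90x^3 - 1215x^2 - 5535x - 8505
order-4 term: (135/2)x^2 + 810x + 4905/2
order-5 term: -27x - 405/2
order-6 term: 9/2
the series for exp(-(Δ Δ + Δ)) f terminates at order 6
exp(-(Δ Δ + Δ)) f = (9/2)x^6 - 27x^5 - 135x^4 + 90x^3 + (3105/2)x^2 + 2106x - 2737/6


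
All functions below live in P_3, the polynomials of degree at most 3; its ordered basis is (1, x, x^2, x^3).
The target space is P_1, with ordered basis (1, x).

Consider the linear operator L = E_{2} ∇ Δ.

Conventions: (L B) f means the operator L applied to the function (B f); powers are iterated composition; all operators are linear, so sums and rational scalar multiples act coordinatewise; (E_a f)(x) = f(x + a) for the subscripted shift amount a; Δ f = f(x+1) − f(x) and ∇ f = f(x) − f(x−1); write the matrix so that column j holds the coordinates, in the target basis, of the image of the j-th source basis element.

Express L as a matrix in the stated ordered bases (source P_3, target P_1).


image of 1: 0
image of x: 0
image of x^2: 2
image of x^3: 6x + 12
each image's coordinates form column j of the matrix

the matrix is [[0, 0, 2, 12]; [0, 0, 0, 6]] (rows listed top to bottom)


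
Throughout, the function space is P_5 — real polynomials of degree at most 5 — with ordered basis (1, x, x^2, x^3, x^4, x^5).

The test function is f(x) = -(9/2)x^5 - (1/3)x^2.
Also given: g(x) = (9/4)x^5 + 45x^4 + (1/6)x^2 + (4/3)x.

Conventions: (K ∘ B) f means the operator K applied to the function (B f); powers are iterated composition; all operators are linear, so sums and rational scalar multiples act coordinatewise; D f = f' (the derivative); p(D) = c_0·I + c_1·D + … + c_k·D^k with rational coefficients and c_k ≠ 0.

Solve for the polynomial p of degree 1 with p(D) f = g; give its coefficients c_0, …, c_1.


c_0 = -1/2, c_1 = -2

D^0 f = -(9/2)x^5 - (1/3)x^2
D^1 f = -(45/2)x^4 - (2/3)x
matching coefficients of g against c_0 f + c_1 Df + … from the top degree down determines the c_i
solution: c_0 = -1/2, c_1 = -2


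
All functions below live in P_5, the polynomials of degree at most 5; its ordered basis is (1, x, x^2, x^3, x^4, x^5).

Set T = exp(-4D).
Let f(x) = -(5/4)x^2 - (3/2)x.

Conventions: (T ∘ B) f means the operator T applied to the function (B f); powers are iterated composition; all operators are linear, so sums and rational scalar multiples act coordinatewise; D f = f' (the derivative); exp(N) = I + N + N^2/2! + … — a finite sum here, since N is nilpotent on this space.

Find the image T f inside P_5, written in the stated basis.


order-1 term: 10x + 6
order-2 term: -20
the series for exp(-4D) f terminates at order 2
exp(-4D) f = -(5/4)x^2 + (17/2)x - 14

g(x) = -(5/4)x^2 + (17/2)x - 14


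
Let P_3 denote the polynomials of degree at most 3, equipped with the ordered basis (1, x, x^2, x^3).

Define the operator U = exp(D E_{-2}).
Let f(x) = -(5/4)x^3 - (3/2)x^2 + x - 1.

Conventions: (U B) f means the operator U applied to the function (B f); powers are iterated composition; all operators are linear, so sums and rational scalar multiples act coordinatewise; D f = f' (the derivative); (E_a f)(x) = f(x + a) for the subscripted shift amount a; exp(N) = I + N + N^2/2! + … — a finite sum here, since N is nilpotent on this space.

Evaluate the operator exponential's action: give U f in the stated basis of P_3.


order-1 term: -(15/4)x^2 + 12x - 8
order-2 term: -(15/4)x + 27/2
order-3 term: -5/4
the series for exp(D E_{-2}) f terminates at order 3
exp(D E_{-2}) f = -(5/4)x^3 - (21/4)x^2 + (37/4)x + 13/4

g(x) = -(5/4)x^3 - (21/4)x^2 + (37/4)x + 13/4


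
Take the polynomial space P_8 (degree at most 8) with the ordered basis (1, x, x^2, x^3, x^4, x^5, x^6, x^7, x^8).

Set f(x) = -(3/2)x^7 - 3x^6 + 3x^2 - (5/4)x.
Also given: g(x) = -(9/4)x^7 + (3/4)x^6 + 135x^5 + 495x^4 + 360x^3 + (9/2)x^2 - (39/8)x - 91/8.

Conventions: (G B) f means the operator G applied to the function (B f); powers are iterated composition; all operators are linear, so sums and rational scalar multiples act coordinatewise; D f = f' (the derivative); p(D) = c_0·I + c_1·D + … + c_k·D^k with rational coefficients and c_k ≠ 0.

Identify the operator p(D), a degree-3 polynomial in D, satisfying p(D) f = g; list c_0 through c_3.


D^0 f = -(3/2)x^7 - 3x^6 + 3x^2 - (5/4)x
D^1 f = -(21/2)x^6 - 18x^5 + 6x - 5/4
D^2 f = -63x^5 - 90x^4 + 6
D^3 f = -315x^4 - 360x^3
matching coefficients of g against c_0 f + c_1 Df + … from the top degree down determines the c_i
solution: c_0 = 3/2, c_1 = -1/2, c_2 = -2, c_3 = -1

p(D) = (3/2)·I − (1/2)·D − 2·D^2 − D^3, i.e. c_0 = 3/2, c_1 = -1/2, c_2 = -2, c_3 = -1


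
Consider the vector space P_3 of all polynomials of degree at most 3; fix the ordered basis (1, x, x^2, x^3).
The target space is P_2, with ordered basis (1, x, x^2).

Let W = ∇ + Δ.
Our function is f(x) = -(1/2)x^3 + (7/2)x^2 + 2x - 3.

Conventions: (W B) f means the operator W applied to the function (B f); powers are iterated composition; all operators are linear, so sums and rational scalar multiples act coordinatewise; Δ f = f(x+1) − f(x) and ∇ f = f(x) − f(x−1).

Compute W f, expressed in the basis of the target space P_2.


∇ f = -(3/2)x^2 + (17/2)x - 2
Δ f = -(3/2)x^2 + (11/2)x + 5
(∇ + Δ) f = -3x^2 + 14x + 3

the image equals g(x) = -3x^2 + 14x + 3


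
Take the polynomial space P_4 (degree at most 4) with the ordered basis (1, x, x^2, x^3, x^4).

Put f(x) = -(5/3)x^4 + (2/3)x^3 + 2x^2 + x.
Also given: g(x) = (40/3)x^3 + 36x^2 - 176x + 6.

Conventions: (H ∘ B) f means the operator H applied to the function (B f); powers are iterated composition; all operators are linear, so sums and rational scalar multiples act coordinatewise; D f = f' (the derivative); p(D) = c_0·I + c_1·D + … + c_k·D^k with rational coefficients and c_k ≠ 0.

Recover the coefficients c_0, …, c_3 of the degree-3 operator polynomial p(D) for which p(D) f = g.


c_0 = 0, c_1 = -2, c_2 = -2, c_3 = 4

D^0 f = -(5/3)x^4 + (2/3)x^3 + 2x^2 + x
D^1 f = -(20/3)x^3 + 2x^2 + 4x + 1
D^2 f = -20x^2 + 4x + 4
D^3 f = -40x + 4
matching coefficients of g against c_0 f + c_1 Df + … from the top degree down determines the c_i
solution: c_0 = 0, c_1 = -2, c_2 = -2, c_3 = 4


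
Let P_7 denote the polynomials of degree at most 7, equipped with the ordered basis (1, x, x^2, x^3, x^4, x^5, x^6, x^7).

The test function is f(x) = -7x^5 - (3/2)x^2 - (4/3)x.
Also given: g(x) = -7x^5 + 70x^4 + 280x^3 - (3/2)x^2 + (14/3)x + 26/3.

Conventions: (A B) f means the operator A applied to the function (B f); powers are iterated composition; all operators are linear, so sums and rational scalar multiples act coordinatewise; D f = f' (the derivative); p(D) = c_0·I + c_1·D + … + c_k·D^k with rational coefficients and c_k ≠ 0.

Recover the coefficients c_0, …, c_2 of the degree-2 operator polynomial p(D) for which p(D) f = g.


D^0 f = -7x^5 - (3/2)x^2 - (4/3)x
D^1 f = -35x^4 - 3x - 4/3
D^2 f = -140x^3 - 3
matching coefficients of g against c_0 f + c_1 Df + … from the top degree down determines the c_i
solution: c_0 = 1, c_1 = -2, c_2 = -2

p(D) = I − 2·D − 2·D^2, i.e. c_0 = 1, c_1 = -2, c_2 = -2


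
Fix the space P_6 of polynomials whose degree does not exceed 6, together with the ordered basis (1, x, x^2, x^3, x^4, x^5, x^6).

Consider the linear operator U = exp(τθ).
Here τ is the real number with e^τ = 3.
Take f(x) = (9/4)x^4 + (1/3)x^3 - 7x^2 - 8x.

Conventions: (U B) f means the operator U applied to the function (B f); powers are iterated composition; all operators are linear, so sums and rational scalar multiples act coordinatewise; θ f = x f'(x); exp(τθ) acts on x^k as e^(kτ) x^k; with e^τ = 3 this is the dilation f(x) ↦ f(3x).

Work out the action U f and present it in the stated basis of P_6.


exp(τθ) x^k = e^(kτ) x^k; with e^τ = 3 this sends x^k to 3^k x^k
x ↦ 3 x
x^2 ↦ 9 x^2
x^3 ↦ 27 x^3
x^4 ↦ 81 x^4
applying this coordinatewise to f: exp(τθ) f = (729/4)x^4 + 9x^3 - 63x^2 - 24x

the result is g(x) = (729/4)x^4 + 9x^3 - 63x^2 - 24x


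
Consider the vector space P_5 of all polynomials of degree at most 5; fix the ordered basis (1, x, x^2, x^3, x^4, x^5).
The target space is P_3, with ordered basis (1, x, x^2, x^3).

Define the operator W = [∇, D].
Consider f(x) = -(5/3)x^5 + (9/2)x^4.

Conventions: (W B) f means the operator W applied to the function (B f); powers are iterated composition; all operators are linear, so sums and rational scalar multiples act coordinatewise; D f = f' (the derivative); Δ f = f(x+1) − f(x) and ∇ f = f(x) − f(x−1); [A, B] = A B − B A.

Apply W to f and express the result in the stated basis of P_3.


D f = -(25/3)x^4 + 18x^3
∇ D f = -(100/3)x^3 + 104x^2 - (262/3)x + 79/3
∇ f = -(25/3)x^4 + (104/3)x^3 - (131/3)x^2 + (79/3)x - 37/6
D ∇ f = -(100/3)x^3 + 104x^2 - (262/3)x + 79/3
[∇, D] f = 0

the image equals g(x) = 0


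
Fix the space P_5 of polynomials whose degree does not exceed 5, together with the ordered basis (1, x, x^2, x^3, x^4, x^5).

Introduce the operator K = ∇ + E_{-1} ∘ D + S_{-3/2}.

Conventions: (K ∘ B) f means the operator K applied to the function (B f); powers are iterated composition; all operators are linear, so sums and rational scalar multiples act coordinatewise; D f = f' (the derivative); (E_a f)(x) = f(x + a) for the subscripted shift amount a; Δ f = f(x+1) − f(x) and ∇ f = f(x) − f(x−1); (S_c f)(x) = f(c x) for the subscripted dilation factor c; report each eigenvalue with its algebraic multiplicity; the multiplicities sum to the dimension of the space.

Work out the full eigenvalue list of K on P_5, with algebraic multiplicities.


λ = -243/32 (multiplicity 1), λ = -27/8 (multiplicity 1), λ = -3/2 (multiplicity 1), λ = 1 (multiplicity 1), λ = 9/4 (multiplicity 1), λ = 81/16 (multiplicity 1)

image of 1: 1
image of x: -(3/2)x + 2
image of x^2: (9/4)x^2 + 4x - 3
image of x^3: -(27/8)x^3 + 6x^2 - 9x + 4
image of x^4: (81/16)x^4 + 8x^3 - 18x^2 + 16x - 5
image of x^5: -(243/32)x^5 + 10x^4 - 30x^3 + 40x^2 - 25x + 6
the matrix is upper triangular; its diagonal is (1, -3/2, 9/4, -27/8, 81/16, -243/32)
for a triangular matrix the eigenvalues are the diagonal entries, with algebraic multiplicity their repetition count


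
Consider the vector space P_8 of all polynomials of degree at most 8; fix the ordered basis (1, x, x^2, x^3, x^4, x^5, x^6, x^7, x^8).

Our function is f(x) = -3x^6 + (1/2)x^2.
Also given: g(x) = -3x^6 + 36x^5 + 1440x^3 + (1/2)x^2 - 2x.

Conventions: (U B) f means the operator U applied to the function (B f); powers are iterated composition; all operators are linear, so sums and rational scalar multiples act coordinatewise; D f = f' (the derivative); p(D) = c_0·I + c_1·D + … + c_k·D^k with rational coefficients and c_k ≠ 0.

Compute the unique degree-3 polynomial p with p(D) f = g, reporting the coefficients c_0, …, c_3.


p(D) = I − 2·D − 4·D^3, i.e. c_0 = 1, c_1 = -2, c_2 = 0, c_3 = -4

D^0 f = -3x^6 + (1/2)x^2
D^1 f = -18x^5 + x
D^2 f = -90x^4 + 1
D^3 f = -360x^3
matching coefficients of g against c_0 f + c_1 Df + … from the top degree down determines the c_i
solution: c_0 = 1, c_1 = -2, c_2 = 0, c_3 = -4


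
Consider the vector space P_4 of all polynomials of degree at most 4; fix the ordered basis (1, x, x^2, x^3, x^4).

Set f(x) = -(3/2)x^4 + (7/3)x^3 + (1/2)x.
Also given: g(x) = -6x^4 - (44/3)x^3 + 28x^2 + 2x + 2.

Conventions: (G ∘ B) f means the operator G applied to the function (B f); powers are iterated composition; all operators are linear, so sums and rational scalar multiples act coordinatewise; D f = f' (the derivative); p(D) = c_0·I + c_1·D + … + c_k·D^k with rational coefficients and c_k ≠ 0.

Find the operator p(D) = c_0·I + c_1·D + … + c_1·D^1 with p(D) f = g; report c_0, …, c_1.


c_0 = 4, c_1 = 4

D^0 f = -(3/2)x^4 + (7/3)x^3 + (1/2)x
D^1 f = -6x^3 + 7x^2 + 1/2
matching coefficients of g against c_0 f + c_1 Df + … from the top degree down determines the c_i
solution: c_0 = 4, c_1 = 4


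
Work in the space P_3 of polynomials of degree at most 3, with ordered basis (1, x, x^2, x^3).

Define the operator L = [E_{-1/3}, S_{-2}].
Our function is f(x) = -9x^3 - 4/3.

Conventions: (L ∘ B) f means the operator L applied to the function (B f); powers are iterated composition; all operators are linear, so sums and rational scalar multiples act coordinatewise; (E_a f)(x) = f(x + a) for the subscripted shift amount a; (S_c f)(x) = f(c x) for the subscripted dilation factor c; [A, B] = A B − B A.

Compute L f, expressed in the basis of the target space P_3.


the image equals g(x) = -108x^2 + 18x - 3

S_{-2} f = 72x^3 - 4/3
E_{-1/3} S_{-2} f = 72x^3 - 72x^2 + 24x - 4
E_{-1/3} f = -9x^3 + 9x^2 - 3x - 1
S_{-2} E_{-1/3} f = 72x^3 + 36x^2 + 6x - 1
[E_{-1/3}, S_{-2}] f = -108x^2 + 18x - 3


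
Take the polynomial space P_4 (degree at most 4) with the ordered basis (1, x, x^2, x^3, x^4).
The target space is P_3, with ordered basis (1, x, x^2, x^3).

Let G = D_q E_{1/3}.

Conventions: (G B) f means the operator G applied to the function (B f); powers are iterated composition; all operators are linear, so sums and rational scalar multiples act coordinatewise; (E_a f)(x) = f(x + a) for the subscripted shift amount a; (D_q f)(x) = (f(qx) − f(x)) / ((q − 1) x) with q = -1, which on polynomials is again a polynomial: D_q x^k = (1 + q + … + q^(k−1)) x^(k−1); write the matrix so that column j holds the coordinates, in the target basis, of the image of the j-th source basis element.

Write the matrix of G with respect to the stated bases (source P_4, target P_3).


the matrix is [[0, 1, 2/3, 1/3, 4/27]; [0, 0, 0, 0, 0]; [0, 0, 0, 1, 4/3]; [0, 0, 0, 0, 0]] (rows listed top to bottom)

image of 1: 0
image of x: 1
image of x^2: 2/3
image of x^3: x^2 + 1/3
image of x^4: (4/3)x^2 + 4/27
each image's coordinates form column j of the matrix


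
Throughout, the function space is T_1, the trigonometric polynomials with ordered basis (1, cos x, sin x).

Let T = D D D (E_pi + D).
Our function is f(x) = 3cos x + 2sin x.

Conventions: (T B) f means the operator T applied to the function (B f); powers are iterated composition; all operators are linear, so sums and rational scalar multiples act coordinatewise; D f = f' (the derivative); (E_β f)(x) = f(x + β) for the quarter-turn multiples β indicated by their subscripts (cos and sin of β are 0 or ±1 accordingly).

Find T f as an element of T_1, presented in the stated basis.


E_pi f = -3cos x - 2sin x
D f = 2cos x - 3sin x
(E_pi + D) f = -cos x - 5sin x
D (E_pi + D) f = -5cos x + sin x
D D (E_pi + D) f = cos x + 5sin x
D D D (E_pi + D) f = 5cos x - sin x

the image equals g(x) = 5cos x - sin x


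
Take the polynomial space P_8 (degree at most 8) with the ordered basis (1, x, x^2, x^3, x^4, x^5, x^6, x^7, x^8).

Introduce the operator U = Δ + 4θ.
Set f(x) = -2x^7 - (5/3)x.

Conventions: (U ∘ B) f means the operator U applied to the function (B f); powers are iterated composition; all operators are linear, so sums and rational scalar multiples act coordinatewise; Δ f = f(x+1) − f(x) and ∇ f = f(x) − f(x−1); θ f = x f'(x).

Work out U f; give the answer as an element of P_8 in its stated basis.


the result is g(x) = -56x^7 - 14x^6 - 42x^5 - 70x^4 - 70x^3 - 42x^2 - (62/3)x - 11/3

Δ f = -14x^6 - 42x^5 - 70x^4 - 70x^3 - 42x^2 - 14x - 11/3
θ f = -14x^7 - (5/3)x
(4θ) f = -56x^7 - (20/3)x
(Δ + 4θ) f = -56x^7 - 14x^6 - 42x^5 - 70x^4 - 70x^3 - 42x^2 - (62/3)x - 11/3


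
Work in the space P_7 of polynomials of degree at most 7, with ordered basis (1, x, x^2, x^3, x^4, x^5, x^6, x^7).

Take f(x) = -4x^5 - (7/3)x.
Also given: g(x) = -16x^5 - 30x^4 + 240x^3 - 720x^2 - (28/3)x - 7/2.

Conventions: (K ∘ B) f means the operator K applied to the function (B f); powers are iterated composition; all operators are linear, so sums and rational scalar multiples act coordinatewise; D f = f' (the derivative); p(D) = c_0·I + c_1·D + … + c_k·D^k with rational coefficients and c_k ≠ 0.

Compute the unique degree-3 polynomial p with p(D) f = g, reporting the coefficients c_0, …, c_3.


D^0 f = -4x^5 - (7/3)x
D^1 f = -20x^4 - 7/3
D^2 f = -80x^3
D^3 f = -240x^2
matching coefficients of g against c_0 f + c_1 Df + … from the top degree down determines the c_i
solution: c_0 = 4, c_1 = 3/2, c_2 = -3, c_3 = 3

c_0 = 4, c_1 = 3/2, c_2 = -3, c_3 = 3


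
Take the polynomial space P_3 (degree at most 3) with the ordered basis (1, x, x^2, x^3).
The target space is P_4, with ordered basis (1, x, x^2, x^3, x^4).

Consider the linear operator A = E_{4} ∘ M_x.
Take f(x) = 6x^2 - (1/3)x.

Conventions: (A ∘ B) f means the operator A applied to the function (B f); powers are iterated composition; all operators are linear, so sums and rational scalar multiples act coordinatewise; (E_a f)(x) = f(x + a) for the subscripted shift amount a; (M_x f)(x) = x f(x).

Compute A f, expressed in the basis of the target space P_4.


M_x f = 6x^3 - (1/3)x^2
E_{4} M_x f = 6x^3 + (215/3)x^2 + (856/3)x + 1136/3

g(x) = 6x^3 + (215/3)x^2 + (856/3)x + 1136/3


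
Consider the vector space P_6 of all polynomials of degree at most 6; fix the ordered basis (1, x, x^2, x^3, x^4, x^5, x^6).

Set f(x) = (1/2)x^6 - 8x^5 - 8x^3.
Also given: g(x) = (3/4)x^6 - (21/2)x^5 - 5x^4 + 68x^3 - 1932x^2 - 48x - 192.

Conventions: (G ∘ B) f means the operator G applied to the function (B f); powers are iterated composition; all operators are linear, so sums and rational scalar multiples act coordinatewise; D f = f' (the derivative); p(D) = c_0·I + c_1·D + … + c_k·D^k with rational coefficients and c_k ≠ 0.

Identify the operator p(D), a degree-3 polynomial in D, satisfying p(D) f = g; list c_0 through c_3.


p(D) = (3/2)·I + (1/2)·D + D^2 + 4·D^3, i.e. c_0 = 3/2, c_1 = 1/2, c_2 = 1, c_3 = 4

D^0 f = (1/2)x^6 - 8x^5 - 8x^3
D^1 f = 3x^5 - 40x^4 - 24x^2
D^2 f = 15x^4 - 160x^3 - 48x
D^3 f = 60x^3 - 480x^2 - 48
matching coefficients of g against c_0 f + c_1 Df + … from the top degree down determines the c_i
solution: c_0 = 3/2, c_1 = 1/2, c_2 = 1, c_3 = 4


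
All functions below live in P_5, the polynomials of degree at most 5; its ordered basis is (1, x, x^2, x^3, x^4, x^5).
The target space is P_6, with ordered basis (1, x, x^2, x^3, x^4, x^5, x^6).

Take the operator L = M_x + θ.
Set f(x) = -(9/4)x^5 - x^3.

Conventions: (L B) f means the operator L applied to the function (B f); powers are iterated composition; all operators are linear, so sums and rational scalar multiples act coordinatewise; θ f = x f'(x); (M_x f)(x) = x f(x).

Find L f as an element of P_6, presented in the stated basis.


M_x f = -(9/4)x^6 - x^4
θ f = -(45/4)x^5 - 3x^3
(M_x + θ) f = -(9/4)x^6 - (45/4)x^5 - x^4 - 3x^3

the result is g(x) = -(9/4)x^6 - (45/4)x^5 - x^4 - 3x^3


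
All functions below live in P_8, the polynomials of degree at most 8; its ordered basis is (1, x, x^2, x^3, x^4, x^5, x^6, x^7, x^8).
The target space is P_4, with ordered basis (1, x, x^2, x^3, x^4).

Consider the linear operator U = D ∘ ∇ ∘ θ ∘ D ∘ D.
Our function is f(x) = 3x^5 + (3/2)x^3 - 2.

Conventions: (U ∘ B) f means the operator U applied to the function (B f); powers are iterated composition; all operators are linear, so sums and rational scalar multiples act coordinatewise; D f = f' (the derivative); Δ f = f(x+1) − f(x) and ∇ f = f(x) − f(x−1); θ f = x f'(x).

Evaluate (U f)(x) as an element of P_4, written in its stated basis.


the image equals g(x) = 1080x - 540

D f = 15x^4 + (9/2)x^2
D D f = 60x^3 + 9x
θ D D f = 180x^3 + 9x
∇ (θ ∘ D) D f = 540x^2 - 540x + 189
D ∇ (θ ∘ D) D f = 1080x - 540


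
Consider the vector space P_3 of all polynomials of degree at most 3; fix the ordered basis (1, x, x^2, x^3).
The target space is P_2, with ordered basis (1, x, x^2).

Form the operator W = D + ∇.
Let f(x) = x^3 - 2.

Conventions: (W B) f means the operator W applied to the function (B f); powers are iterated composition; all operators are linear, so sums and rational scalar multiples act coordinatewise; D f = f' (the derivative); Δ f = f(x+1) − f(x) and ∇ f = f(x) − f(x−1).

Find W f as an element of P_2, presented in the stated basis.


the result is g(x) = 6x^2 - 3x + 1

D f = 3x^2
∇ f = 3x^2 - 3x + 1
(D + ∇) f = 6x^2 - 3x + 1


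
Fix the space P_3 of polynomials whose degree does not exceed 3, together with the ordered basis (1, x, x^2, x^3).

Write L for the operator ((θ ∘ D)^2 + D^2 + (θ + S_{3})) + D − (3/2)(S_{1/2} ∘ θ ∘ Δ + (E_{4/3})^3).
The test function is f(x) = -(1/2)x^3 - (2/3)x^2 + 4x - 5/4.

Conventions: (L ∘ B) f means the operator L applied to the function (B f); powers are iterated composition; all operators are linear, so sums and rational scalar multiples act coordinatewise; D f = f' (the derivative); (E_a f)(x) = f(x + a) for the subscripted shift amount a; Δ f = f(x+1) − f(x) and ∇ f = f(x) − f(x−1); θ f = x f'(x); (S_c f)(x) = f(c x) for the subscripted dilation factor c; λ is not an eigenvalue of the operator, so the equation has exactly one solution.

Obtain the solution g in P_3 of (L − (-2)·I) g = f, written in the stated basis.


write g with unknown coordinates in the stated basis and equate coefficients in (L − (-2)·I) g = f
solving from the highest basis element down gives g = -(1/61)x^3 - (695/8418)x^2 + (779/1647)x - 344749/227286
check: L g = -(57/122)x^3 - (2111/4209)x^2 + (5030/1647)x + 810781/454572
so L g − (-2)·g = -(1/2)x^3 - (2/3)x^2 + 4x - 5/4 = f ✓

g(x) = -(1/61)x^3 - (695/8418)x^2 + (779/1647)x - 344749/227286


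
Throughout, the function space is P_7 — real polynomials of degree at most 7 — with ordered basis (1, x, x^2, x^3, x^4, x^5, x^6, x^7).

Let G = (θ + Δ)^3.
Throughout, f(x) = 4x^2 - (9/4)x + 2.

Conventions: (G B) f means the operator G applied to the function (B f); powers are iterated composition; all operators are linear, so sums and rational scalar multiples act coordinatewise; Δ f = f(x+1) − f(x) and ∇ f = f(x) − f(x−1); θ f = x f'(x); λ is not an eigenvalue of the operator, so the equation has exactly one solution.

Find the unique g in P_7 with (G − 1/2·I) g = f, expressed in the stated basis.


the result is g(x) = (8/15)x^2 - (583/30)x - 161/5

write g with unknown coordinates in the stated basis and equate coefficients in (G − 1/2·I) g = f
solving from the highest basis element down gives g = (8/15)x^2 - (583/30)x - 161/5
check: G g = (64/15)x^2 - (359/30)x - 141/10
so G g − 1/2·g = 4x^2 - (9/4)x + 2 = f ✓


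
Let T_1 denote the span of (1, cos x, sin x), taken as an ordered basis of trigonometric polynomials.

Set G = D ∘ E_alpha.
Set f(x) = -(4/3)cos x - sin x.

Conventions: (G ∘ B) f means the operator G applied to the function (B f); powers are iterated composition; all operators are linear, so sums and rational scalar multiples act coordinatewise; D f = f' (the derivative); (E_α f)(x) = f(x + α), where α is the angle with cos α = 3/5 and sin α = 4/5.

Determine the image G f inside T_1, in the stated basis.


E_alpha f = -(8/5)cos x + (7/15)sin x
D E_alpha f = (7/15)cos x + (8/5)sin x

the result is g(x) = (7/15)cos x + (8/5)sin x


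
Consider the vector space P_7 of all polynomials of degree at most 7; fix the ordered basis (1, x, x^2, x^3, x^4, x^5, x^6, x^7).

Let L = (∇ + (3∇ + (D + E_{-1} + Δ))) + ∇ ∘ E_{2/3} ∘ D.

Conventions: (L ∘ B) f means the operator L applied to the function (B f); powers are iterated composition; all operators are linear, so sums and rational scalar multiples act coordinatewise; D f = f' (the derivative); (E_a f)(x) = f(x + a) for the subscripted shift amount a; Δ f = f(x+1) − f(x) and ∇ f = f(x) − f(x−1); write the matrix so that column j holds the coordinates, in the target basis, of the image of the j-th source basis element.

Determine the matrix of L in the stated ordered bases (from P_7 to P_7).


image of 1: 1
image of x: x + 5
image of x^2: x^2 + 10x
image of x^3: x^3 + 15x^2 + 5
image of x^4: x^4 + 20x^3 + 20x - 2/3
image of x^5: x^5 + 25x^4 + 50x^2 - (10/3)x + 133/27
image of x^6: x^6 + 30x^5 + 100x^3 - 10x^2 + (266/9)x - 32/27
image of x^7: x^7 + 35x^6 + 175x^4 - (70/3)x^3 + (931/9)x^2 - (224/27)x + 373/81
each image's coordinates form column j of the matrix

the matrix is [[1, 5, 0, 5, -2/3, 133/27, -32/27, 373/81]; [0, 1, 10, 0, 20, -10/3, 266/9, -224/27]; [0, 0, 1, 15, 0, 50, -10, 931/9]; [0, 0, 0, 1, 20, 0, 100, -70/3]; [0, 0, 0, 0, 1, 25, 0, 175]; [0, 0, 0, 0, 0, 1, 30, 0]; [0, 0, 0, 0, 0, 0, 1, 35]; [0, 0, 0, 0, 0, 0, 0, 1]] (rows listed top to bottom)


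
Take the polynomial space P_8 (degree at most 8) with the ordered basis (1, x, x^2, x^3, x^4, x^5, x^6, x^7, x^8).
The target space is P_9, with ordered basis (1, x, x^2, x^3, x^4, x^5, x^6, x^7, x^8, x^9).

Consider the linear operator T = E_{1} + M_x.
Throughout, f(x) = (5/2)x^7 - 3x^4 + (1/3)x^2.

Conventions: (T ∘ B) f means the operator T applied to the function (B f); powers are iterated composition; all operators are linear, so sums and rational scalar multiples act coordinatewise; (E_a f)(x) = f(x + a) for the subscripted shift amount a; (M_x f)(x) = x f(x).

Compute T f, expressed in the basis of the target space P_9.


the image equals g(x) = (5/2)x^8 + (5/2)x^7 + (35/2)x^6 + (99/2)x^5 + (169/2)x^4 + (455/6)x^3 + (209/6)x^2 + (37/6)x - 1/6

E_{1} f = (5/2)x^7 + (35/2)x^6 + (105/2)x^5 + (169/2)x^4 + (151/2)x^3 + (209/6)x^2 + (37/6)x - 1/6
M_x f = (5/2)x^8 - 3x^5 + (1/3)x^3
(E_{1} + M_x) f = (5/2)x^8 + (5/2)x^7 + (35/2)x^6 + (99/2)x^5 + (169/2)x^4 + (455/6)x^3 + (209/6)x^2 + (37/6)x - 1/6


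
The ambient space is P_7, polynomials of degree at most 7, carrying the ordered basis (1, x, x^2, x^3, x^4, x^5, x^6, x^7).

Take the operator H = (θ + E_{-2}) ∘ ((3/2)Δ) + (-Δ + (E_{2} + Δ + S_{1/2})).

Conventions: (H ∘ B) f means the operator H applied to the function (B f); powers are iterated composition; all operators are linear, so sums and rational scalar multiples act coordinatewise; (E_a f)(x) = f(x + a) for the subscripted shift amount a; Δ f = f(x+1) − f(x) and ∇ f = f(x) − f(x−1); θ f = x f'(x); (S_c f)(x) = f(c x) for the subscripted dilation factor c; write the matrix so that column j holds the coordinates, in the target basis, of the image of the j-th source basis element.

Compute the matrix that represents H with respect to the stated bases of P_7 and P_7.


the matrix is [[2, 7/2, -1/2, 37/2, -13/2, 157/2, -61/2, 637/2]; [0, 3/2, 10, 3, 80, -25, 480, -203]; [0, 0, 5/4, 39/2, 15, 215, -105/2, 3423/2]; [0, 0, 0, 9/8, 32, 40, 460, -70]; [0, 0, 0, 0, 17/16, 95/2, 165/2, 1715/2]; [0, 0, 0, 0, 0, 33/32, 66, 147]; [0, 0, 0, 0, 0, 0, 65/64, 175/2]; [0, 0, 0, 0, 0, 0, 0, 129/128]] (rows listed top to bottom)

image of 1: 2
image of x: (3/2)x + 7/2
image of x^2: (5/4)x^2 + 10x - 1/2
image of x^3: (9/8)x^3 + (39/2)x^2 + 3x + 37/2
image of x^4: (17/16)x^4 + 32x^3 + 15x^2 + 80x - 13/2
image of x^5: (33/32)x^5 + (95/2)x^4 + 40x^3 + 215x^2 - 25x + 157/2
image of x^6: (65/64)x^6 + 66x^5 + (165/2)x^4 + 460x^3 - (105/2)x^2 + 480x - 61/2
image of x^7: (129/128)x^7 + (175/2)x^6 + 147x^5 + (1715/2)x^4 - 70x^3 + (3423/2)x^2 - 203x + 637/2
each image's coordinates form column j of the matrix


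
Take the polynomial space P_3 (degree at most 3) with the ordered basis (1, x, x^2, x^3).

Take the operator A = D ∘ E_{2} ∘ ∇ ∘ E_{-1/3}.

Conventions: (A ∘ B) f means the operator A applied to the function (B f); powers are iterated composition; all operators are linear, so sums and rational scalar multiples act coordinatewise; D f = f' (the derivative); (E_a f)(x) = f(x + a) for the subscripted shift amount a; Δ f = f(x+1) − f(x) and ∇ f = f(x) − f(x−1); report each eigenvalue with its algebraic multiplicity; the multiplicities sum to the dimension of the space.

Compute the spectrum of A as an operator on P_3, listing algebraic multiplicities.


λ = 0 (multiplicity 4)

image of 1: 0
image of x: 0
image of x^2: 2
image of x^3: 6x + 7
the matrix is upper triangular; its diagonal is (0, 0, 0, 0)
for a triangular matrix the eigenvalues are the diagonal entries, with algebraic multiplicity their repetition count


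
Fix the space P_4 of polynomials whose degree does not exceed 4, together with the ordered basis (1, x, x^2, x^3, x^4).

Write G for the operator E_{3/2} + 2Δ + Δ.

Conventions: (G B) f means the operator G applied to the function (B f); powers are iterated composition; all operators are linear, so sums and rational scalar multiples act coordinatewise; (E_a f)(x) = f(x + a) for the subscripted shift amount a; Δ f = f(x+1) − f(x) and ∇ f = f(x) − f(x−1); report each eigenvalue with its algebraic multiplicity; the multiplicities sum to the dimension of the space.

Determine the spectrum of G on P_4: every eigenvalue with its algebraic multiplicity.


λ = 1 (multiplicity 5)

image of 1: 1
image of x: x + 9/2
image of x^2: x^2 + 9x + 21/4
image of x^3: x^3 + (27/2)x^2 + (63/4)x + 51/8
image of x^4: x^4 + 18x^3 + (63/2)x^2 + (51/2)x + 129/16
the matrix is upper triangular; its diagonal is (1, 1, 1, 1, 1)
for a triangular matrix the eigenvalues are the diagonal entries, with algebraic multiplicity their repetition count


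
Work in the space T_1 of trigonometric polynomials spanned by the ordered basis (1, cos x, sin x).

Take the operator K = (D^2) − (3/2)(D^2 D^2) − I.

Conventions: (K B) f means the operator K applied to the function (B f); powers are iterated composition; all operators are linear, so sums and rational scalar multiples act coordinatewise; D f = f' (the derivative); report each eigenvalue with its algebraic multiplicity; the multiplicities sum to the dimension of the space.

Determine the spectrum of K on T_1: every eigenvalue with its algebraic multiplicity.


λ = -7/2 (multiplicity 2), λ = -1 (multiplicity 1)

image of 1: -1
image of cos x: -(7/2)cos x
image of sin x: -(7/2)sin x
the matrix is diagonal; its diagonal is (-1, -7/2, -7/2)
for a triangular matrix the eigenvalues are the diagonal entries, with algebraic multiplicity their repetition count


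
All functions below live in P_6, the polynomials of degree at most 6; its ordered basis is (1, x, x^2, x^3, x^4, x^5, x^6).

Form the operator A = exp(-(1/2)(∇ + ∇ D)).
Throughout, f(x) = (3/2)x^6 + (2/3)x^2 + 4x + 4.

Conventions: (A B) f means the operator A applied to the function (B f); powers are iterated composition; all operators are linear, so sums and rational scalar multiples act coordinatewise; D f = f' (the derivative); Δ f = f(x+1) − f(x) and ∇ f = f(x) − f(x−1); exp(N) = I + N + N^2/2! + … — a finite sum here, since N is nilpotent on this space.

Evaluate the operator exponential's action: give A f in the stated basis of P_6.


g(x) = (3/2)x^6 - (9/2)x^5 - (45/8)x^4 + (195/4)x^3 - (7361/96)x^2 + (2021/96)x + 12287/384

order-1 term: -(9/2)x^5 - (45/4)x^4 + 30x^3 - (135/4)x^2 + (52/3)x - 73/12
order-2 term: (45/8)x^4 + (45/2)x^3 - (225/8)x^2 - (45/4)x + 553/24
order-3 term: -(15/4)x^3 - (135/8)x^2 + (45/8)x + 45/4
order-4 term: (45/32)x^2 + (45/8)x + 15/32
order-5 term: -(9/32)x - 45/64
order-6 term: 3/128
the series for exp(-(1/2)(∇ + ∇ D)) f terminates at order 6
exp(-(1/2)(∇ + ∇ D)) f = (3/2)x^6 - (9/2)x^5 - (45/8)x^4 + (195/4)x^3 - (7361/96)x^2 + (2021/96)x + 12287/384


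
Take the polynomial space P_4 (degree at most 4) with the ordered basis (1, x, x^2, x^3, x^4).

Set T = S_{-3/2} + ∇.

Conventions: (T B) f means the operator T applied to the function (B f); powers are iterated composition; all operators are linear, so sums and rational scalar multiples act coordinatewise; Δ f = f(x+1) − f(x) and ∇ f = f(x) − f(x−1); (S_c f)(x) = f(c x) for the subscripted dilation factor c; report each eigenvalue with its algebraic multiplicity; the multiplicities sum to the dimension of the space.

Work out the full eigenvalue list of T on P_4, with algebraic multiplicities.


image of 1: 1
image of x: -(3/2)x + 1
image of x^2: (9/4)x^2 + 2x - 1
image of x^3: -(27/8)x^3 + 3x^2 - 3x + 1
image of x^4: (81/16)x^4 + 4x^3 - 6x^2 + 4x - 1
the matrix is upper triangular; its diagonal is (1, -3/2, 9/4, -27/8, 81/16)
for a triangular matrix the eigenvalues are the diagonal entries, with algebraic multiplicity their repetition count

λ = -27/8 (multiplicity 1), λ = -3/2 (multiplicity 1), λ = 1 (multiplicity 1), λ = 9/4 (multiplicity 1), λ = 81/16 (multiplicity 1)
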